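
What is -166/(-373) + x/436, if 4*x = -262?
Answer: 95889/325256 ≈ 0.29481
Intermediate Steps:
x = -131/2 (x = (1/4)*(-262) = -131/2 ≈ -65.500)
-166/(-373) + x/436 = -166/(-373) - 131/2/436 = -166*(-1/373) - 131/2*1/436 = 166/373 - 131/872 = 95889/325256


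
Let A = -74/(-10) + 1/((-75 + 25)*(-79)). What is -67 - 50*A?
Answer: -34524/79 ≈ -437.01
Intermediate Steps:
A = 29231/3950 (A = -74*(-1/10) - 1/79/(-50) = 37/5 - 1/50*(-1/79) = 37/5 + 1/3950 = 29231/3950 ≈ 7.4003)
-67 - 50*A = -67 - 50*29231/3950 = -67 - 29231/79 = -34524/79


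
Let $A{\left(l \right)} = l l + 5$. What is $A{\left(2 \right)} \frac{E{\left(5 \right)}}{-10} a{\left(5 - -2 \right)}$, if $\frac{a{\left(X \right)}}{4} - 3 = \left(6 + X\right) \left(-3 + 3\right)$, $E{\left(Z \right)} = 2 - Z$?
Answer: $\frac{162}{5} \approx 32.4$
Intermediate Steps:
$A{\left(l \right)} = 5 + l^{2}$ ($A{\left(l \right)} = l^{2} + 5 = 5 + l^{2}$)
$a{\left(X \right)} = 12$ ($a{\left(X \right)} = 12 + 4 \left(6 + X\right) \left(-3 + 3\right) = 12 + 4 \left(6 + X\right) 0 = 12 + 4 \cdot 0 = 12 + 0 = 12$)
$A{\left(2 \right)} \frac{E{\left(5 \right)}}{-10} a{\left(5 - -2 \right)} = \left(5 + 2^{2}\right) \frac{2 - 5}{-10} \cdot 12 = \left(5 + 4\right) \left(2 - 5\right) \left(- \frac{1}{10}\right) 12 = 9 \left(\left(-3\right) \left(- \frac{1}{10}\right)\right) 12 = 9 \cdot \frac{3}{10} \cdot 12 = \frac{27}{10} \cdot 12 = \frac{162}{5}$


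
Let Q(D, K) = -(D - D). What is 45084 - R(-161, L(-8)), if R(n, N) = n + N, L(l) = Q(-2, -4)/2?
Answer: 45245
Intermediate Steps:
Q(D, K) = 0 (Q(D, K) = -1*0 = 0)
L(l) = 0 (L(l) = 0/2 = 0*(½) = 0)
R(n, N) = N + n
45084 - R(-161, L(-8)) = 45084 - (0 - 161) = 45084 - 1*(-161) = 45084 + 161 = 45245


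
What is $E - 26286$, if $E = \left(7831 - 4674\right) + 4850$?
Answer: $-18279$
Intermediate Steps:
$E = 8007$ ($E = 3157 + 4850 = 8007$)
$E - 26286 = 8007 - 26286 = -18279$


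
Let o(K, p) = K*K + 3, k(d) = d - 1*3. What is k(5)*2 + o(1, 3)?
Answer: 8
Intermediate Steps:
k(d) = -3 + d (k(d) = d - 3 = -3 + d)
o(K, p) = 3 + K**2 (o(K, p) = K**2 + 3 = 3 + K**2)
k(5)*2 + o(1, 3) = (-3 + 5)*2 + (3 + 1**2) = 2*2 + (3 + 1) = 4 + 4 = 8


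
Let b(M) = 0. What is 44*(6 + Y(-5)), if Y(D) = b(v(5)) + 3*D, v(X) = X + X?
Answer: -396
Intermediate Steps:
v(X) = 2*X
Y(D) = 3*D (Y(D) = 0 + 3*D = 3*D)
44*(6 + Y(-5)) = 44*(6 + 3*(-5)) = 44*(6 - 15) = 44*(-9) = -396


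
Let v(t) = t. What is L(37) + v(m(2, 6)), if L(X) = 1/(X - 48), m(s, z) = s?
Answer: 21/11 ≈ 1.9091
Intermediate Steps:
L(X) = 1/(-48 + X)
L(37) + v(m(2, 6)) = 1/(-48 + 37) + 2 = 1/(-11) + 2 = -1/11 + 2 = 21/11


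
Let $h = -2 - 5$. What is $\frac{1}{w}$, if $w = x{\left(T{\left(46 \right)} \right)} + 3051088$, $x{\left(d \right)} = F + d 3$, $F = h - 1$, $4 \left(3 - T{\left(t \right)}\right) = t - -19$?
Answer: $\frac{4}{12204161} \approx 3.2776 \cdot 10^{-7}$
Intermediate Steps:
$h = -7$
$T{\left(t \right)} = - \frac{7}{4} - \frac{t}{4}$ ($T{\left(t \right)} = 3 - \frac{t - -19}{4} = 3 - \frac{t + 19}{4} = 3 - \frac{19 + t}{4} = 3 - \left(\frac{19}{4} + \frac{t}{4}\right) = - \frac{7}{4} - \frac{t}{4}$)
$F = -8$ ($F = -7 - 1 = -8$)
$x{\left(d \right)} = -8 + 3 d$ ($x{\left(d \right)} = -8 + d 3 = -8 + 3 d$)
$w = \frac{12204161}{4}$ ($w = \left(-8 + 3 \left(- \frac{7}{4} - \frac{23}{2}\right)\right) + 3051088 = \left(-8 + 3 \left(- \frac{53}{4}\right)\right) + 3051088 = \left(-8 - \frac{159}{4}\right) + 3051088 = - \frac{191}{4} + 3051088 = \frac{12204161}{4} \approx 3.051 \cdot 10^{6}$)
$\frac{1}{w} = \frac{1}{\frac{12204161}{4}} = \frac{4}{12204161}$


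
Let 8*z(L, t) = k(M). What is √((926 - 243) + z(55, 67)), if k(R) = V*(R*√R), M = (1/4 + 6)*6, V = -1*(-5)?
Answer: √(43712 + 3750*√6)/8 ≈ 28.749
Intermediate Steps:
V = 5
M = 75/2 (M = (1*(¼) + 6)*6 = (¼ + 6)*6 = (25/4)*6 = 75/2 ≈ 37.500)
k(R) = 5*R^(3/2) (k(R) = 5*(R*√R) = 5*R^(3/2))
z(L, t) = 1875*√6/32 (z(L, t) = (5*(75/2)^(3/2))/8 = (5*(375*√6/4))/8 = (1875*√6/4)/8 = 1875*√6/32)
√((926 - 243) + z(55, 67)) = √((926 - 243) + 1875*√6/32) = √(683 + 1875*√6/32)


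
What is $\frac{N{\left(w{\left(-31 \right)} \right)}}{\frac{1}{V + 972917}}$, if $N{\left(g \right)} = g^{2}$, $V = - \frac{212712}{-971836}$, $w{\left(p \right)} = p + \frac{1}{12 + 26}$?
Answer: $\frac{327462676183902149}{350832796} \approx 9.3339 \cdot 10^{8}$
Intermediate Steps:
$w{\left(p \right)} = \frac{1}{38} + p$ ($w{\left(p \right)} = p + \frac{1}{38} = \frac{1}{38} + p$)
$V = \frac{53178}{242959}$ ($V = \left(-212712\right) \left(- \frac{1}{971836}\right) = \frac{53178}{242959} \approx 0.21888$)
$\frac{N{\left(w{\left(-31 \right)} \right)}}{\frac{1}{V + 972917}} = \frac{\left(\frac{1}{38} - 31\right)^{2}}{\frac{1}{\frac{53178}{242959} + 972917}} = \frac{\left(- \frac{1177}{38}\right)^{2}}{\frac{1}{\frac{236378994581}{242959}}} = \frac{1385329}{1444 \cdot \frac{242959}{236378994581}} = \frac{1385329}{1444} \cdot \frac{236378994581}{242959} = \frac{327462676183902149}{350832796}$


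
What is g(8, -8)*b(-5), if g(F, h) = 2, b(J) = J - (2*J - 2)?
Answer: 14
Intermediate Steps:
b(J) = 2 - J (b(J) = J - (-2 + 2*J) = J + (2 - 2*J) = 2 - J)
g(8, -8)*b(-5) = 2*(2 - 1*(-5)) = 2*(2 + 5) = 2*7 = 14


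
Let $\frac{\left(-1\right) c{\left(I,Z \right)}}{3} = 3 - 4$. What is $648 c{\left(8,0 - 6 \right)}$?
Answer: $1944$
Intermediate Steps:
$c{\left(I,Z \right)} = 3$ ($c{\left(I,Z \right)} = - 3 \left(3 - 4\right) = \left(-3\right) \left(-1\right) = 3$)
$648 c{\left(8,0 - 6 \right)} = 648 \cdot 3 = 1944$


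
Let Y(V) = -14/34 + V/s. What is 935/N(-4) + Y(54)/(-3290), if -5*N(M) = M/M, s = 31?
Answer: -8105655951/1733830 ≈ -4675.0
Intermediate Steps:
Y(V) = -7/17 + V/31 (Y(V) = -14/34 + V/31 = -14*1/34 + V*(1/31) = -7/17 + V/31)
N(M) = -⅕ (N(M) = -M/(5*M) = -⅕*1 = -⅕)
935/N(-4) + Y(54)/(-3290) = 935/(-⅕) + (-7/17 + (1/31)*54)/(-3290) = 935*(-5) + (-7/17 + 54/31)*(-1/3290) = -4675 + (701/527)*(-1/3290) = -4675 - 701/1733830 = -8105655951/1733830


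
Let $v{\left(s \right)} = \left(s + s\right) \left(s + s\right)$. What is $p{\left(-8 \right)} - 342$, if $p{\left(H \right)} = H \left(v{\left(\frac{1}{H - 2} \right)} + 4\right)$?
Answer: $- \frac{9358}{25} \approx -374.32$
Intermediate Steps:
$v{\left(s \right)} = 4 s^{2}$ ($v{\left(s \right)} = 2 s 2 s = 4 s^{2}$)
$p{\left(H \right)} = H \left(4 + \frac{4}{\left(-2 + H\right)^{2}}\right)$ ($p{\left(H \right)} = H \left(4 \left(\frac{1}{H - 2}\right)^{2} + 4\right) = H \left(4 \left(\frac{1}{-2 + H}\right)^{2} + 4\right) = H \left(\frac{4}{\left(-2 + H\right)^{2}} + 4\right) = H \left(4 + \frac{4}{\left(-2 + H\right)^{2}}\right)$)
$p{\left(-8 \right)} - 342 = \left(4 \left(-8\right) + 4 \left(-8\right) \frac{1}{\left(-2 - 8\right)^{2}}\right) - 342 = \left(-32 + 4 \left(-8\right) \frac{1}{100}\right) - 342 = \left(-32 - \frac{8}{25}\right) - 342 = - \frac{808}{25} - 342 = - \frac{9358}{25}$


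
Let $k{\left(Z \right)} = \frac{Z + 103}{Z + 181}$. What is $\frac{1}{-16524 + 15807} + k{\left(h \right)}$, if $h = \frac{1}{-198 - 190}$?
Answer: $\frac{3175916}{5594751} \approx 0.56766$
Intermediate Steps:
$h = - \frac{1}{388}$ ($h = \frac{1}{-388} = - \frac{1}{388} \approx -0.0025773$)
$k{\left(Z \right)} = \frac{103 + Z}{181 + Z}$
$\frac{1}{-16524 + 15807} + k{\left(h \right)} = \frac{1}{-16524 + 15807} + \frac{103 - \frac{1}{388}}{181 - \frac{1}{388}} = \frac{1}{-717} + \frac{1}{\frac{70227}{388}} \cdot \frac{39963}{388} = - \frac{1}{717} + \frac{388}{70227} \cdot \frac{39963}{388} = - \frac{1}{717} + \frac{13321}{23409} = \frac{3175916}{5594751}$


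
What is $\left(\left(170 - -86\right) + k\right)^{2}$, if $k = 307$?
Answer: $316969$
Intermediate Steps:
$\left(\left(170 - -86\right) + k\right)^{2} = \left(\left(170 - -86\right) + 307\right)^{2} = \left(\left(170 + 86\right) + 307\right)^{2} = \left(256 + 307\right)^{2} = 563^{2} = 316969$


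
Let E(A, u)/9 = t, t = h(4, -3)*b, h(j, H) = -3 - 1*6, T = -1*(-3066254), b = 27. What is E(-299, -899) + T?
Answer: 3064067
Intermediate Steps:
T = 3066254
h(j, H) = -9 (h(j, H) = -3 - 6 = -9)
t = -243 (t = -9*27 = -243)
E(A, u) = -2187 (E(A, u) = 9*(-243) = -2187)
E(-299, -899) + T = -2187 + 3066254 = 3064067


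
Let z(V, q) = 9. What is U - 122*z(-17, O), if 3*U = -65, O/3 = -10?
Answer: -3359/3 ≈ -1119.7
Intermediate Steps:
O = -30 (O = 3*(-10) = -30)
U = -65/3 (U = (⅓)*(-65) = -65/3 ≈ -21.667)
U - 122*z(-17, O) = -65/3 - 122*9 = -65/3 - 1098 = -3359/3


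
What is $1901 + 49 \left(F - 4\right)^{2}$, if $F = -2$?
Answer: $3665$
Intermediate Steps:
$1901 + 49 \left(F - 4\right)^{2} = 1901 + 49 \left(-2 - 4\right)^{2} = 1901 + 49 \left(-6\right)^{2} = 1901 + 49 \cdot 36 = 1901 + 1764 = 3665$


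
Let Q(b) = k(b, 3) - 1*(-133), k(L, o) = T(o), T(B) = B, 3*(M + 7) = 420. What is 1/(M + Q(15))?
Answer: 1/269 ≈ 0.0037175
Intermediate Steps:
M = 133 (M = -7 + (1/3)*420 = -7 + 140 = 133)
k(L, o) = o
Q(b) = 136 (Q(b) = 3 - 1*(-133) = 3 + 133 = 136)
1/(M + Q(15)) = 1/(133 + 136) = 1/269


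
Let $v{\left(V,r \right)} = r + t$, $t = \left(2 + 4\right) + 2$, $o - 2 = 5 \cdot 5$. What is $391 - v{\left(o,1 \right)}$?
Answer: $382$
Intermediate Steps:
$o = 27$ ($o = 2 + 5 \cdot 5 = 2 + 25 = 27$)
$t = 8$ ($t = 6 + 2 = 8$)
$v{\left(V,r \right)} = 8 + r$ ($v{\left(V,r \right)} = r + 8 = 8 + r$)
$391 - v{\left(o,1 \right)} = 391 - \left(8 + 1\right) = 391 - 9 = 382$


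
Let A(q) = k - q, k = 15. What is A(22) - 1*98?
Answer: -105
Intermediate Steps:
A(q) = 15 - q
A(22) - 1*98 = (15 - 1*22) - 1*98 = (15 - 22) - 98 = -7 - 98 = -105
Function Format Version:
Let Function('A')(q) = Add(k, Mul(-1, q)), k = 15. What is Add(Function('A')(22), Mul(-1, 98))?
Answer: -105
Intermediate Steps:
Function('A')(q) = Add(15, Mul(-1, q))
Add(Function('A')(22), Mul(-1, 98)) = Add(Add(15, Mul(-1, 22)), Mul(-1, 98)) = Add(Add(15, -22), -98) = Add(-7, -98) = -105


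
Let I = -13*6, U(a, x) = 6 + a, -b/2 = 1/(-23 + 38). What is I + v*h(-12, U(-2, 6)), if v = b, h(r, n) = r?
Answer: -382/5 ≈ -76.400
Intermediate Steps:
b = -2/15 (b = -2/(-23 + 38) = -2/15 ≈ -0.13333)
v = -2/15 ≈ -0.13333
I = -78
I + v*h(-12, U(-2, 6)) = -78 - 2/15*(-12) = -78 + 8/5 = -382/5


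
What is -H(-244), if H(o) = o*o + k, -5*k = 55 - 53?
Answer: -297678/5 ≈ -59536.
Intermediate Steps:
k = -⅖ (k = -(55 - 53)/5 = -⅕*2 = -⅖ ≈ -0.40000)
H(o) = -⅖ + o² (H(o) = o*o - ⅖ = o² - ⅖ = -⅖ + o²)
-H(-244) = -(-⅖ + (-244)²) = -(-⅖ + 59536) = -1*297678/5 = -297678/5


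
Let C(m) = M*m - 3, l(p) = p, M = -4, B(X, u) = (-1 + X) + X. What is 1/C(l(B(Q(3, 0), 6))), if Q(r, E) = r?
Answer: -1/23 ≈ -0.043478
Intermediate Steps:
B(X, u) = -1 + 2*X
C(m) = -3 - 4*m (C(m) = -4*m - 3 = -3 - 4*m)
1/C(l(B(Q(3, 0), 6))) = 1/(-3 - 4*(-1 + 2*3)) = 1/(-3 - 4*(-1 + 6)) = 1/(-3 - 4*5) = 1/(-3 - 20) = 1/(-23) = -1/23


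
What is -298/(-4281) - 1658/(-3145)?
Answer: 8035108/13463745 ≈ 0.59680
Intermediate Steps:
-298/(-4281) - 1658/(-3145) = -298*(-1/4281) - 1658*(-1/3145) = 298/4281 + 1658/3145 = 8035108/13463745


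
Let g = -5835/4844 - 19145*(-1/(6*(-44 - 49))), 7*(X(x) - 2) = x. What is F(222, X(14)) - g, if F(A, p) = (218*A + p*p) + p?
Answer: 65481059171/1351476 ≈ 48452.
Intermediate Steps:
X(x) = 2 + x/7
F(A, p) = p + p**2 + 218*A (F(A, p) = (218*A + p**2) + p = (p**2 + 218*A) + p = p + p**2 + 218*A)
g = -47997155/1351476 (g = -5835*1/4844 - 19145/((-6*(-93))) = -5835/4844 - 19145/558 = -47997155/1351476 ≈ -35.515)
F(222, X(14)) - g = ((2 + (1/7)*14) + (2 + (1/7)*14)**2 + 218*222) - 1*(-47997155/1351476) = ((2 + 2) + (2 + 2)**2 + 48396) + 47997155/1351476 = (4 + 4**2 + 48396) + 47997155/1351476 = (4 + 16 + 48396) + 47997155/1351476 = 48416 + 47997155/1351476 = 65481059171/1351476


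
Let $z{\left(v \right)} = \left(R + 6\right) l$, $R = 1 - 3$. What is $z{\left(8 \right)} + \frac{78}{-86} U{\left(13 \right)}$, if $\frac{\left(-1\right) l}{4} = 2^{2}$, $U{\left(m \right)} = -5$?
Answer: $- \frac{2557}{43} \approx -59.465$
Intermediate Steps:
$R = -2$ ($R = 1 - 3 = -2$)
$l = -16$ ($l = - 4 \cdot 2^{2} = \left(-4\right) 4 = -16$)
$z{\left(v \right)} = -64$ ($z{\left(v \right)} = \left(-2 + 6\right) \left(-16\right) = 4 \left(-16\right) = -64$)
$z{\left(8 \right)} + \frac{78}{-86} U{\left(13 \right)} = -64 + \frac{78}{-86} \left(-5\right) = -64 + 78 \left(- \frac{1}{86}\right) \left(-5\right) = -64 - - \frac{195}{43} = -64 + \frac{195}{43} = - \frac{2557}{43}$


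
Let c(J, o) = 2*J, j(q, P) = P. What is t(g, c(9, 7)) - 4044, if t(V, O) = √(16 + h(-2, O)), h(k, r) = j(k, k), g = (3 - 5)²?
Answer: -4044 + √14 ≈ -4040.3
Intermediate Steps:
g = 4 (g = (-2)² = 4)
h(k, r) = k
t(V, O) = √14 (t(V, O) = √(16 - 2) = √14)
t(g, c(9, 7)) - 4044 = √14 - 4044 = -4044 + √14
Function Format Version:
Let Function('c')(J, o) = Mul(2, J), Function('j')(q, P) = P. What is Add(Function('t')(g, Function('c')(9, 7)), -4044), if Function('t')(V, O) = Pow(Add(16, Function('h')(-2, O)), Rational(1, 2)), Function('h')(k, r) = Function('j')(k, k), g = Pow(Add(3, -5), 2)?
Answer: Add(-4044, Pow(14, Rational(1, 2))) ≈ -4040.3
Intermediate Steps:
g = 4 (g = Pow(-2, 2) = 4)
Function('h')(k, r) = k
Function('t')(V, O) = Pow(14, Rational(1, 2)) (Function('t')(V, O) = Pow(Add(16, -2), Rational(1, 2)) = Pow(14, Rational(1, 2)))
Add(Function('t')(g, Function('c')(9, 7)), -4044) = Add(Pow(14, Rational(1, 2)), -4044) = Add(-4044, Pow(14, Rational(1, 2)))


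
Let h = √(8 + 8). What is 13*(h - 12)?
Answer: -104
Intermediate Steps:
h = 4 (h = √16 = 4)
13*(h - 12) = 13*(4 - 12) = 13*(-8) = -104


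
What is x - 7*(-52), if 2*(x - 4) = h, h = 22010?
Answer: 11373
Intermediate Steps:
x = 11009 (x = 4 + (1/2)*22010 = 4 + 11005 = 11009)
x - 7*(-52) = 11009 - 7*(-52) = 11009 - 1*(-364) = 11009 + 364 = 11373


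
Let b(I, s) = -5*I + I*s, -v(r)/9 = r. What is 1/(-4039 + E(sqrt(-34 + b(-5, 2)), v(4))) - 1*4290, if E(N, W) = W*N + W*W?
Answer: (-154440*sqrt(19) + 11767471*I)/(-2743*I + 36*sqrt(19)) ≈ -4290.0 + 2.0862e-5*I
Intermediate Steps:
v(r) = -9*r
E(N, W) = W**2 + N*W (E(N, W) = N*W + W**2 = W**2 + N*W)
1/(-4039 + E(sqrt(-34 + b(-5, 2)), v(4))) - 1*4290 = 1/(-4039 + (-9*4)*(sqrt(-34 - 5*(-5 + 2)) - 9*4)) - 1*4290 = 1/(-4039 - 36*(sqrt(-34 - 5*(-3)) - 36)) - 4290 = 1/(-4039 - 36*(sqrt(-34 + 15) - 36)) - 4290 = 1/(-4039 - 36*(sqrt(-19) - 36)) - 4290 = 1/(-4039 - 36*(I*sqrt(19) - 36)) - 4290 = 1/(-4039 - 36*(-36 + I*sqrt(19))) - 4290 = 1/(-4039 + (1296 - 36*I*sqrt(19))) - 4290 = 1/(-2743 - 36*I*sqrt(19)) - 4290 = -4290 + 1/(-2743 - 36*I*sqrt(19))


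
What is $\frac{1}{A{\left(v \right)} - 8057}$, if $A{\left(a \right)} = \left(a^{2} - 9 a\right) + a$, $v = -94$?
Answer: $\frac{1}{1531} \approx 0.00065317$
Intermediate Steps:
$A{\left(a \right)} = a^{2} - 8 a$
$\frac{1}{A{\left(v \right)} - 8057} = \frac{1}{- 94 \left(-8 - 94\right) - 8057} = \frac{1}{\left(-94\right) \left(-102\right) - 8057} = \frac{1}{9588 - 8057} = \frac{1}{1531}$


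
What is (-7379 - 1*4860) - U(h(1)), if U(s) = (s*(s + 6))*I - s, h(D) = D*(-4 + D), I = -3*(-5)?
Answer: -12107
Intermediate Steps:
I = 15
U(s) = -s + 15*s*(6 + s) (U(s) = (s*(s + 6))*15 - s = (s*(6 + s))*15 - s = 15*s*(6 + s) - s = -s + 15*s*(6 + s))
(-7379 - 1*4860) - U(h(1)) = (-7379 - 1*4860) - 1*(-4 + 1)*(89 + 15*(1*(-4 + 1))) = (-7379 - 4860) - 1*(-3)*(89 + 15*(1*(-3))) = -12239 - (-3)*(89 + 15*(-3)) = -12239 - (-3)*(89 - 45) = -12239 - (-3)*44 = -12239 - 1*(-132) = -12239 + 132 = -12107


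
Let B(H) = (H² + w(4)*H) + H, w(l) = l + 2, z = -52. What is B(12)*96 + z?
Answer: 21836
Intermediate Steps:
w(l) = 2 + l
B(H) = H² + 7*H (B(H) = (H² + (2 + 4)*H) + H = (H² + 6*H) + H = H² + 7*H)
B(12)*96 + z = (12*(7 + 12))*96 - 52 = (12*19)*96 - 52 = 228*96 - 52 = 21888 - 52 = 21836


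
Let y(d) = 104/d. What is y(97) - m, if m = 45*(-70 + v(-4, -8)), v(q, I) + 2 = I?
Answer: 349304/97 ≈ 3601.1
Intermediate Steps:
v(q, I) = -2 + I
m = -3600 (m = 45*(-70 + (-2 - 8)) = 45*(-70 - 10) = 45*(-80) = -3600)
y(97) - m = 104/97 - 1*(-3600) = 104*(1/97) + 3600 = 104/97 + 3600 = 349304/97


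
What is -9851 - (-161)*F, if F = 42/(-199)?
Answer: -1967111/199 ≈ -9885.0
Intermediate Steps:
F = -42/199 (F = 42*(-1/199) = -42/199 ≈ -0.21106)
-9851 - (-161)*F = -9851 - (-161)*(-42)/199 = -9851 - 1*6762/199 = -9851 - 6762/199 = -1967111/199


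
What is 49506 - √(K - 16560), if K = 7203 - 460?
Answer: 49506 - I*√9817 ≈ 49506.0 - 99.081*I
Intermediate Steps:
K = 6743
49506 - √(K - 16560) = 49506 - √(6743 - 16560) = 49506 - √(-9817) = 49506 - I*√9817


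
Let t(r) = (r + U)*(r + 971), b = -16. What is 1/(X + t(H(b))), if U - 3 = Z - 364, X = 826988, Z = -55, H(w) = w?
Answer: 1/414428 ≈ 2.4130e-6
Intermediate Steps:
U = -416 (U = 3 + (-55 - 364) = 3 - 419 = -416)
t(r) = (-416 + r)*(971 + r) (t(r) = (r - 416)*(r + 971) = (-416 + r)*(971 + r))
1/(X + t(H(b))) = 1/(826988 + (-403936 + (-16)**2 + 555*(-16))) = 1/(826988 + (-403936 + 256 - 8880)) = 1/(826988 - 412560) = 1/414428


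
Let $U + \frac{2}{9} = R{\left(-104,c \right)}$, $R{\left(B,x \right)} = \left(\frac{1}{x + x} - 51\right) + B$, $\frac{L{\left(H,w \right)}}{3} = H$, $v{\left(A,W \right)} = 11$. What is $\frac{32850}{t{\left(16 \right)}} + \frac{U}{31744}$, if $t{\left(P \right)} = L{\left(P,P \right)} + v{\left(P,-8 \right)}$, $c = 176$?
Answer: $\frac{3303530974835}{5933334528} \approx 556.77$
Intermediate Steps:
$L{\left(H,w \right)} = 3 H$
$t{\left(P \right)} = 11 + 3 P$ ($t{\left(P \right)} = 3 P + 11 = 11 + 3 P$)
$R{\left(B,x \right)} = -51 + B + \frac{1}{2 x}$ ($R{\left(B,x \right)} = \left(\frac{1}{2 x} - 51\right) + B = \left(-51 + \frac{1}{2 x}\right) + B = -51 + B + \frac{1}{2 x}$)
$U = - \frac{491735}{3168}$ ($U = - \frac{2}{9} - \left(155 - \frac{1}{352}\right) = - \frac{2}{9} - \frac{54559}{352} = - \frac{491735}{3168} \approx -155.22$)
$\frac{32850}{t{\left(16 \right)}} + \frac{U}{31744} = \frac{32850}{11 + 3 \cdot 16} - \frac{491735}{3168 \cdot 31744} = \frac{32850}{11 + 48} - \frac{491735}{100564992} = \frac{32850}{59} - \frac{491735}{100564992} = \frac{3303530974835}{5933334528}$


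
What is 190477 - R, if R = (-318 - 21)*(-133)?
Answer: 145390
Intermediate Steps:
R = 45087 (R = -339*(-133) = 45087)
190477 - R = 190477 - 1*45087 = 190477 - 45087 = 145390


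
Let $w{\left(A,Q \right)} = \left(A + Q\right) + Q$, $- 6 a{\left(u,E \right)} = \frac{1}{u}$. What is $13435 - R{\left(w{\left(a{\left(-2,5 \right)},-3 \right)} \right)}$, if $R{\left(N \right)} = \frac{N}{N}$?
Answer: $13434$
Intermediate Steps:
$a{\left(u,E \right)} = - \frac{1}{6 u}$
$w{\left(A,Q \right)} = A + 2 Q$
$R{\left(N \right)} = 1$
$13435 - R{\left(w{\left(a{\left(-2,5 \right)},-3 \right)} \right)} = 13435 - 1 = 13434$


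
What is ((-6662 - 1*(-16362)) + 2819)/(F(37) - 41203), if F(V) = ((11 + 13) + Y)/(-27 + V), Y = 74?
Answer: -62595/205966 ≈ -0.30391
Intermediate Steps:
F(V) = 98/(-27 + V) (F(V) = ((11 + 13) + 74)/(-27 + V) = (24 + 74)/(-27 + V) = 98/(-27 + V))
((-6662 - 1*(-16362)) + 2819)/(F(37) - 41203) = ((-6662 - 1*(-16362)) + 2819)/(98/(-27 + 37) - 41203) = ((-6662 + 16362) + 2819)/(98/10 - 41203) = (9700 + 2819)/(98*(⅒) - 41203) = 12519/(49/5 - 41203) = 12519/(-205966/5) = 12519*(-5/205966) = -62595/205966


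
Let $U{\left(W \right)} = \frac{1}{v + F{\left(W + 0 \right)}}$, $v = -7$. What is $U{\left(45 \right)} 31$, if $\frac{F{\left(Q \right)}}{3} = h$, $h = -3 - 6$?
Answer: $- \frac{31}{34} \approx -0.91177$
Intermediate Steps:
$h = -9$ ($h = -3 - 6 = -9$)
$F{\left(Q \right)} = -27$ ($F{\left(Q \right)} = 3 \left(-9\right) = -27$)
$U{\left(W \right)} = - \frac{1}{34}$ ($U{\left(W \right)} = \frac{1}{-7 - 27} = \frac{1}{-34} = - \frac{1}{34}$)
$U{\left(45 \right)} 31 = \left(- \frac{1}{34}\right) 31 = - \frac{31}{34}$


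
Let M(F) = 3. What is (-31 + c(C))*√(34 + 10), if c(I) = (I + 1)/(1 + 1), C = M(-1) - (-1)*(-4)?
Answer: -62*√11 ≈ -205.63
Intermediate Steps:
C = -1 (C = 3 - (-1)*(-4) = 3 - 1*4 = 3 - 4 = -1)
c(I) = ½ + I/2 (c(I) = (1 + I)/2 = (1 + I)*(½) = ½ + I/2)
(-31 + c(C))*√(34 + 10) = (-31 + (½ + (½)*(-1)))*√(34 + 10) = (-31 + (½ - ½))*√44 = (-31 + 0)*(2*√11) = -62*√11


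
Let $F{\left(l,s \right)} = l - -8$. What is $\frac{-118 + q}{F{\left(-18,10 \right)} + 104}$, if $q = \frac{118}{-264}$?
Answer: $- \frac{15635}{12408} \approx -1.2601$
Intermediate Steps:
$q = - \frac{59}{132}$ ($q = 118 \left(- \frac{1}{264}\right) = - \frac{59}{132} \approx -0.44697$)
$F{\left(l,s \right)} = 8 + l$ ($F{\left(l,s \right)} = l + 8 = 8 + l$)
$\frac{-118 + q}{F{\left(-18,10 \right)} + 104} = \frac{-118 - \frac{59}{132}}{\left(8 - 18\right) + 104} = - \frac{15635}{132 \left(-10 + 104\right)} = - \frac{15635}{132 \cdot 94} = \left(- \frac{15635}{132}\right) \frac{1}{94} = - \frac{15635}{12408}$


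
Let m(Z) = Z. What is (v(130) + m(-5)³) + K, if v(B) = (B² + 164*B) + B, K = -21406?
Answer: 16819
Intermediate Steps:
v(B) = B² + 165*B
(v(130) + m(-5)³) + K = (130*(165 + 130) + (-5)³) - 21406 = (130*295 - 125) - 21406 = (38350 - 125) - 21406 = 38225 - 21406 = 16819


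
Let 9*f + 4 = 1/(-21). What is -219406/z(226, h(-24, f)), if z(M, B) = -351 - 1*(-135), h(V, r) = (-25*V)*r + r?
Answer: 109703/108 ≈ 1015.8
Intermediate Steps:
f = -85/189 (f = -4/9 + (⅑)/(-21) = -4/9 + (⅑)*(-1/21) = -4/9 - 1/189 = -85/189 ≈ -0.44974)
h(V, r) = r - 25*V*r (h(V, r) = -25*V*r + r = r - 25*V*r)
z(M, B) = -216 (z(M, B) = -351 + 135 = -216)
-219406/z(226, h(-24, f)) = -219406/(-216) = -219406*(-1/216) = 109703/108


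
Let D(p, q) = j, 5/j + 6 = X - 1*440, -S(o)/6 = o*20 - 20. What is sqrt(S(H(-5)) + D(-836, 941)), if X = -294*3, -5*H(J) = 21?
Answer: sqrt(68779361)/332 ≈ 24.980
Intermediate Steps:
H(J) = -21/5 (H(J) = -1/5*21 = -21/5)
S(o) = 120 - 120*o (S(o) = -6*(o*20 - 20) = -6*(20*o - 20) = -6*(-20 + 20*o) = 120 - 120*o)
X = -882
j = -5/1328 (j = 5/(-6 + (-882 - 1*440)) = 5/(-6 + (-882 - 440)) = 5/(-6 - 1322) = 5/(-1328) = 5*(-1/1328) = -5/1328 ≈ -0.0037651)
D(p, q) = -5/1328
sqrt(S(H(-5)) + D(-836, 941)) = sqrt((120 - 120*(-21/5)) - 5/1328) = sqrt((120 + 504) - 5/1328) = sqrt(624 - 5/1328) = sqrt(828667/1328) = sqrt(68779361)/332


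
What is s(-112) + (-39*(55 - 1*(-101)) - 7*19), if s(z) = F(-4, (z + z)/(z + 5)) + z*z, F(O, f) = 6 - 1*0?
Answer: 6333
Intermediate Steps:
F(O, f) = 6 (F(O, f) = 6 + 0 = 6)
s(z) = 6 + z² (s(z) = 6 + z*z = 6 + z²)
s(-112) + (-39*(55 - 1*(-101)) - 7*19) = (6 + (-112)²) + (-39*(55 - 1*(-101)) - 7*19) = (6 + 12544) + (-39*(55 + 101) - 133) = 12550 + (-39*156 - 133) = 12550 + (-6084 - 133) = 12550 - 6217 = 6333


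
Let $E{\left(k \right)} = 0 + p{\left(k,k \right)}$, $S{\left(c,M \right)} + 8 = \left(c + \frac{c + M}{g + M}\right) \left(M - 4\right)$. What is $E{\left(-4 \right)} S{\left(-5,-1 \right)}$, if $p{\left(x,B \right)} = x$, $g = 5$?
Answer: $-98$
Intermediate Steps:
$S{\left(c,M \right)} = -8 + \left(-4 + M\right) \left(c + \frac{M + c}{5 + M}\right)$ ($S{\left(c,M \right)} = -8 + \left(c + \frac{c + M}{5 + M}\right) \left(M - 4\right) = -8 + \left(c + \frac{M + c}{5 + M}\right) \left(-4 + M\right) = -8 + \left(-4 + M\right) \left(c + \frac{M + c}{5 + M}\right)$)
$E{\left(k \right)} = k$ ($E{\left(k \right)} = 0 + k = k$)
$E{\left(-4 \right)} S{\left(-5,-1 \right)} = - 4 \frac{-40 + \left(-1\right)^{2} - -120 - -12 - 5 \left(-1\right)^{2} + 2 \left(-1\right) \left(-5\right)}{5 - 1} = - 4 \frac{-40 + 1 + 120 + 12 - 5 + 10}{4} = - 4 \cdot \frac{1}{4} \cdot 98 = \left(-4\right) \frac{49}{2} = -98$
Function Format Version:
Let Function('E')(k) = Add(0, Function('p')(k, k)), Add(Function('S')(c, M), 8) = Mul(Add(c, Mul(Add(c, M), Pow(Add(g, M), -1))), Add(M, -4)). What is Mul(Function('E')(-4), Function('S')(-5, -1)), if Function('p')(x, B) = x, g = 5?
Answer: -98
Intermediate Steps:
Function('S')(c, M) = Add(-8, Mul(Add(-4, M), Add(c, Mul(Pow(Add(5, M), -1), Add(M, c))))) (Function('S')(c, M) = Add(-8, Mul(Add(c, Mul(Add(c, M), Pow(Add(5, M), -1))), Add(M, -4))) = Add(-8, Mul(Add(c, Mul(Add(M, c), Pow(Add(5, M), -1))), Add(-4, M))) = Add(-8, Mul(Add(c, Mul(Pow(Add(5, M), -1), Add(M, c))), Add(-4, M))) = Add(-8, Mul(Add(-4, M), Add(c, Mul(Pow(Add(5, M), -1), Add(M, c))))))
Function('E')(k) = k (Function('E')(k) = Add(0, k) = k)
Mul(Function('E')(-4), Function('S')(-5, -1)) = Mul(-4, Mul(Pow(Add(5, -1), -1), Add(-40, Pow(-1, 2), Mul(-24, -5), Mul(-12, -1), Mul(-5, Pow(-1, 2)), Mul(2, -1, -5)))) = Mul(-4, Mul(Pow(4, -1), Add(-40, 1, 120, 12, Mul(-5, 1), 10))) = Mul(-4, Mul(Rational(1, 4), Add(-40, 1, 120, 12, -5, 10))) = Mul(-4, Mul(Rational(1, 4), 98)) = Mul(-4, Rational(49, 2)) = -98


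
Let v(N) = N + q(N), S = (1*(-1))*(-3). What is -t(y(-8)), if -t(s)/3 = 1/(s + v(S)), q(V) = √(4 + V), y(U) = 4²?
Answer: 19/118 - √7/118 ≈ 0.13860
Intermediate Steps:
y(U) = 16
S = 3 (S = -1*(-3) = 3)
v(N) = N + √(4 + N)
t(s) = -3/(3 + s + √7) (t(s) = -3/(s + (3 + √(4 + 3))) = -3/(s + (3 + √7)) = -3/(3 + s + √7))
-t(y(-8)) = -(-3)/(3 + 16 + √7) = -(-3)/(19 + √7) = 3/(19 + √7)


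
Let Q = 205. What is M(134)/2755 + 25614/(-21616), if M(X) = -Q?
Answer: -7499785/5955208 ≈ -1.2594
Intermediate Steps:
M(X) = -205 (M(X) = -1*205 = -205)
M(134)/2755 + 25614/(-21616) = -205/2755 + 25614/(-21616) = -205*1/2755 + 25614*(-1/21616) = -41/551 - 12807/10808 = -7499785/5955208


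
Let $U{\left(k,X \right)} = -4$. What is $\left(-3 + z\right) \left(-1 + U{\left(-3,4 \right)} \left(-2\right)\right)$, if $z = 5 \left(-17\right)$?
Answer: $-616$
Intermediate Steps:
$z = -85$
$\left(-3 + z\right) \left(-1 + U{\left(-3,4 \right)} \left(-2\right)\right) = \left(-3 - 85\right) \left(-1 - -8\right) = - 88 \left(-1 + 8\right) = \left(-88\right) 7 = -616$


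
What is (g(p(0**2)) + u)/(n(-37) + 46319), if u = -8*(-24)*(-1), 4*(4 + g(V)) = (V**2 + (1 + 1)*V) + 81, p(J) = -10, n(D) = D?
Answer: -623/185128 ≈ -0.0033652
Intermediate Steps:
g(V) = 65/4 + V/2 + V**2/4 (g(V) = -4 + ((V**2 + (1 + 1)*V) + 81)/4 = -4 + ((V**2 + 2*V) + 81)/4 = -4 + (81 + V**2 + 2*V)/4 = -4 + (81/4 + V/2 + V**2/4) = 65/4 + V/2 + V**2/4)
u = -192 (u = 192*(-1) = -192)
(g(p(0**2)) + u)/(n(-37) + 46319) = ((65/4 + (1/2)*(-10) + (1/4)*(-10)**2) - 192)/(-37 + 46319) = ((65/4 - 5 + (1/4)*100) - 192)/46282 = ((65/4 - 5 + 25) - 192)*(1/46282) = (145/4 - 192)*(1/46282) = -623/4*1/46282 = -623/185128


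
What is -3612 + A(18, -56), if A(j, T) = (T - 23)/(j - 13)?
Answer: -18139/5 ≈ -3627.8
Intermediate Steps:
A(j, T) = (-23 + T)/(-13 + j)
-3612 + A(18, -56) = -3612 + (-23 - 56)/(-13 + 18) = -3612 - 79/5 = -18139/5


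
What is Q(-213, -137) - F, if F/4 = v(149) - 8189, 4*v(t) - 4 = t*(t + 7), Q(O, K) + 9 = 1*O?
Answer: 9286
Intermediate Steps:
Q(O, K) = -9 + O (Q(O, K) = -9 + 1*O = -9 + O)
v(t) = 1 + t*(7 + t)/4 (v(t) = 1 + (t*(t + 7))/4 = 1 + (t*(7 + t))/4 = 1 + t*(7 + t)/4)
F = -9508 (F = 4*((1 + (¼)*149² + (7/4)*149) - 8189) = 4*((1 + (¼)*22201 + 1043/4) - 8189) = 4*((1 + 22201/4 + 1043/4) - 8189) = 4*(5812 - 8189) = 4*(-2377) = -9508)
Q(-213, -137) - F = (-9 - 213) - 1*(-9508) = -222 + 9508 = 9286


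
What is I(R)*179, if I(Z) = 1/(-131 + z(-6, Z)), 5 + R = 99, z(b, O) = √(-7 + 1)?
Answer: -23449/17167 - 179*I*√6/17167 ≈ -1.3659 - 0.025541*I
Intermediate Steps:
z(b, O) = I*√6 (z(b, O) = √(-6) = I*√6)
R = 94 (R = -5 + 99 = 94)
I(Z) = 1/(-131 + I*√6)
I(R)*179 = (-131/17167 - I*√6/17167)*179 = -23449/17167 - 179*I*√6/17167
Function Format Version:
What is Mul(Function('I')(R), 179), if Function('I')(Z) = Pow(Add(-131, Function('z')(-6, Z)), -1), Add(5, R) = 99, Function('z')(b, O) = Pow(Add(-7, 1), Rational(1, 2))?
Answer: Add(Rational(-23449, 17167), Mul(Rational(-179, 17167), I, Pow(6, Rational(1, 2)))) ≈ Add(-1.3659, Mul(-0.025541, I))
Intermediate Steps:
Function('z')(b, O) = Mul(I, Pow(6, Rational(1, 2))) (Function('z')(b, O) = Pow(-6, Rational(1, 2)) = Mul(I, Pow(6, Rational(1, 2))))
R = 94 (R = Add(-5, 99) = 94)
Function('I')(Z) = Pow(Add(-131, Mul(I, Pow(6, Rational(1, 2)))), -1)
Mul(Function('I')(R), 179) = Mul(Add(Rational(-131, 17167), Mul(Rational(-1, 17167), I, Pow(6, Rational(1, 2)))), 179) = Add(Rational(-23449, 17167), Mul(Rational(-179, 17167), I, Pow(6, Rational(1, 2))))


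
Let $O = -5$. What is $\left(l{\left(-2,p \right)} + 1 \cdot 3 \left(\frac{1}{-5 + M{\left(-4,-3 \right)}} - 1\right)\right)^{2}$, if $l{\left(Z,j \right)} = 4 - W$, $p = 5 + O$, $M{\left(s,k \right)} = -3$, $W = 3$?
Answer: $\frac{361}{64} \approx 5.6406$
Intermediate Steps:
$p = 0$ ($p = 5 - 5 = 0$)
$l{\left(Z,j \right)} = 1$ ($l{\left(Z,j \right)} = 4 - 3 = 1$)
$\left(l{\left(-2,p \right)} + 1 \cdot 3 \left(\frac{1}{-5 + M{\left(-4,-3 \right)}} - 1\right)\right)^{2} = \left(1 + 1 \cdot 3 \left(\frac{1}{-5 - 3} - 1\right)\right)^{2} = \left(1 + 3 \left(\frac{1}{-8} - 1\right)\right)^{2} = \left(1 + 3 \left(- \frac{1}{8} - 1\right)\right)^{2} = \left(1 + 3 \left(- \frac{9}{8}\right)\right)^{2} = \left(1 - \frac{27}{8}\right)^{2} = \left(- \frac{19}{8}\right)^{2} = \frac{361}{64}$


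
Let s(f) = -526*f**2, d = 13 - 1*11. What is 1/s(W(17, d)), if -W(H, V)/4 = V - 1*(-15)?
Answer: -1/2432224 ≈ -4.1115e-7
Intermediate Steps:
d = 2 (d = 13 - 11 = 2)
W(H, V) = -60 - 4*V (W(H, V) = -4*(V - 1*(-15)) = -4*(V + 15) = -4*(15 + V) = -60 - 4*V)
1/s(W(17, d)) = 1/(-526*(-60 - 4*2)**2) = 1/(-526*(-60 - 8)**2) = 1/(-526*(-68)**2) = 1/(-526*4624) = 1/(-2432224) = -1/2432224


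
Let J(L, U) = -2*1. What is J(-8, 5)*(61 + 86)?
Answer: -294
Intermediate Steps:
J(L, U) = -2
J(-8, 5)*(61 + 86) = -2*(61 + 86) = -2*147 = -294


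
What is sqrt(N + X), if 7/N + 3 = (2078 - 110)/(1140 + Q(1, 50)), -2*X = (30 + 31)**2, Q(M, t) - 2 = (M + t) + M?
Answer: I*sqrt(540009430)/538 ≈ 43.193*I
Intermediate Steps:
Q(M, t) = 2 + t + 2*M (Q(M, t) = 2 + ((M + t) + M) = 2 + (t + 2*M) = 2 + t + 2*M)
X = -3721/2 (X = -(30 + 31)**2/2 = -1/2*61**2 = -1/2*3721 = -3721/2 ≈ -1860.5)
N = -1393/269 (N = 7/(-3 + (2078 - 110)/(1140 + (2 + 50 + 2*1))) = 7/(-3 + 1968/(1140 + (2 + 50 + 2))) = 7/(-3 + 1968/(1140 + 54)) = 7/(-3 + 1968/1194) = 7/(-3 + 1968*(1/1194)) = 7/(-3 + 328/199) = 7/(-269/199) = 7*(-199/269) = -1393/269 ≈ -5.1784)
sqrt(N + X) = sqrt(-1393/269 - 3721/2) = sqrt(-1003735/538) = I*sqrt(540009430)/538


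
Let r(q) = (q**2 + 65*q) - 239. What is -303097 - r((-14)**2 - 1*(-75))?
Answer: -393914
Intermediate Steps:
r(q) = -239 + q**2 + 65*q
-303097 - r((-14)**2 - 1*(-75)) = -303097 - (-239 + ((-14)**2 - 1*(-75))**2 + 65*((-14)**2 - 1*(-75))) = -303097 - (-239 + (196 + 75)**2 + 65*(196 + 75)) = -303097 - (-239 + 271**2 + 65*271) = -303097 - (-239 + 73441 + 17615) = -303097 - 1*90817 = -303097 - 90817 = -393914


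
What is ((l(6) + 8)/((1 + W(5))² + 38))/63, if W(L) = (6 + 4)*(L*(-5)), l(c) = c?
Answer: 2/558351 ≈ 3.5820e-6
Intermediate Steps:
W(L) = -50*L (W(L) = 10*(-5*L) = -50*L)
((l(6) + 8)/((1 + W(5))² + 38))/63 = ((6 + 8)/((1 - 50*5)² + 38))/63 = (14/((1 - 250)² + 38))/63 = (14/((-249)² + 38))/63 = (14/(62001 + 38))/63 = (14/62039)/63 = (14*(1/62039))/63 = (1/63)*(14/62039) = 2/558351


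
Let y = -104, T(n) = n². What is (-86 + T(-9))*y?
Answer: 520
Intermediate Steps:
(-86 + T(-9))*y = (-86 + (-9)²)*(-104) = (-86 + 81)*(-104) = -5*(-104) = 520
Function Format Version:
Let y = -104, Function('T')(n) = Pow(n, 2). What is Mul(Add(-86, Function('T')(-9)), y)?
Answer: 520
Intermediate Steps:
Mul(Add(-86, Function('T')(-9)), y) = Mul(Add(-86, Pow(-9, 2)), -104) = Mul(Add(-86, 81), -104) = Mul(-5, -104) = 520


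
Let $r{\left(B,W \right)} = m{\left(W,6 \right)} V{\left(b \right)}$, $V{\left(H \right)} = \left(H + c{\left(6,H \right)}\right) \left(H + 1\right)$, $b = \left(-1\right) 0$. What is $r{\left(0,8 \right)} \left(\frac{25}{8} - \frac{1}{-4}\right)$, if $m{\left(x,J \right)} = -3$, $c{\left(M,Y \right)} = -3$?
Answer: $\frac{243}{8} \approx 30.375$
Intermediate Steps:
$b = 0$
$V{\left(H \right)} = \left(1 + H\right) \left(-3 + H\right)$ ($V{\left(H \right)} = \left(H - 3\right) \left(H + 1\right) = \left(-3 + H\right) \left(1 + H\right) = \left(1 + H\right) \left(-3 + H\right)$)
$r{\left(B,W \right)} = 9$ ($r{\left(B,W \right)} = - 3 \left(-3 + 0^{2} - 0\right) = - 3 \left(-3 + 0 + 0\right) = \left(-3\right) \left(-3\right) = 9$)
$r{\left(0,8 \right)} \left(\frac{25}{8} - \frac{1}{-4}\right) = 9 \left(\frac{25}{8} - \frac{1}{-4}\right) = 9 \left(25 \cdot \frac{1}{8} - - \frac{1}{4}\right) = 9 \left(\frac{25}{8} + \frac{1}{4}\right) = 9 \cdot \frac{27}{8} = \frac{243}{8}$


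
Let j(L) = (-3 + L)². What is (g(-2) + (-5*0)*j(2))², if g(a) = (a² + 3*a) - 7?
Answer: 81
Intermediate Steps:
g(a) = -7 + a² + 3*a
(g(-2) + (-5*0)*j(2))² = ((-7 + (-2)² + 3*(-2)) + (-5*0)*(-3 + 2)²)² = ((-7 + 4 - 6) + 0*(-1)²)² = (-9 + 0*1)² = (-9 + 0)² = (-9)² = 81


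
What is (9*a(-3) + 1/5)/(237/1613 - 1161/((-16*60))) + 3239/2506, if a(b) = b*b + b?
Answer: 72375065201/1754377926 ≈ 41.254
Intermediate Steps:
a(b) = b + b**2 (a(b) = b**2 + b = b + b**2)
(9*a(-3) + 1/5)/(237/1613 - 1161/((-16*60))) + 3239/2506 = (9*(-3*(1 - 3)) + 1/5)/(237/1613 - 1161/((-16*60))) + 3239/2506 = (9*(-3*(-2)) + 1/5)/(237*(1/1613) - 1161/(-960)) + 3239*(1/2506) = (9*6 + 1/5)/(237/1613 - 1161*(-1/960)) + 3239/2506 = (54 + 1/5)/(237/1613 + 387/320) + 3239/2506 = 271/(5*(700071/516160)) + 3239/2506 = (271/5)*(516160/700071) + 3239/2506 = 27975872/700071 + 3239/2506 = 72375065201/1754377926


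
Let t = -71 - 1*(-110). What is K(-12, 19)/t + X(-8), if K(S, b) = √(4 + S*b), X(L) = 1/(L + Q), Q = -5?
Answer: -1/13 + 4*I*√14/39 ≈ -0.076923 + 0.38376*I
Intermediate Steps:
X(L) = 1/(-5 + L) (X(L) = 1/(L - 5) = 1/(-5 + L))
t = 39 (t = -71 + 110 = 39)
K(-12, 19)/t + X(-8) = √(4 - 12*19)/39 + 1/(-5 - 8) = √(4 - 228)*(1/39) + 1/(-13) = √(-224)*(1/39) - 1/13 = (4*I*√14)*(1/39) - 1/13 = 4*I*√14/39 - 1/13 = -1/13 + 4*I*√14/39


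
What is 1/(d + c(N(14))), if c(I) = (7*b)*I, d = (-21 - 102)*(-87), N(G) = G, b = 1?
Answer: 1/10799 ≈ 9.2601e-5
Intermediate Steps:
d = 10701 (d = -123*(-87) = 10701)
c(I) = 7*I (c(I) = (7*1)*I = 7*I)
1/(d + c(N(14))) = 1/(10701 + 7*14) = 1/(10701 + 98) = 1/10799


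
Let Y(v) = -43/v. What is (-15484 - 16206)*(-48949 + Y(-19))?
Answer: 29471319720/19 ≈ 1.5511e+9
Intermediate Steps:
(-15484 - 16206)*(-48949 + Y(-19)) = (-15484 - 16206)*(-48949 - 43/(-19)) = -31690*(-48949 - 43*(-1/19)) = -31690*(-48949 + 43/19) = -31690*(-929988/19) = 29471319720/19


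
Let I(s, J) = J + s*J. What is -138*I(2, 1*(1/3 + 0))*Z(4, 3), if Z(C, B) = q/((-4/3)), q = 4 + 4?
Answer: 828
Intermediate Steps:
q = 8
Z(C, B) = -6 (Z(C, B) = 8/((-4/3)) = 8/((-4*1/3)) = 8/(-4/3) = 8*(-3/4) = -6)
I(s, J) = J + J*s
-138*I(2, 1*(1/3 + 0))*Z(4, 3) = -138*(1*(1/3 + 0))*(1 + 2)*(-6) = -138*(1*(1/3 + 0))*3*(-6) = -138*(1*(1/3))*3*(-6) = -138*(1/3)*3*(-6) = -138*(-6) = 828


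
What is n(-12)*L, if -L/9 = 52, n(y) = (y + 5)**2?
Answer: -22932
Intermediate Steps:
n(y) = (5 + y)**2
L = -468 (L = -9*52 = -468)
n(-12)*L = (5 - 12)**2*(-468) = (-7)**2*(-468) = 49*(-468) = -22932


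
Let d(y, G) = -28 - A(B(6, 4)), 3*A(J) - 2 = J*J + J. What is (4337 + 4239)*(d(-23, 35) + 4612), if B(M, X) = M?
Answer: 117559808/3 ≈ 3.9187e+7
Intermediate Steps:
A(J) = 2/3 + J/3 + J**2/3 (A(J) = 2/3 + (J*J + J)/3 = 2/3 + (J**2 + J)/3 = 2/3 + (J + J**2)/3 = 2/3 + (J/3 + J**2/3) = 2/3 + J/3 + J**2/3)
d(y, G) = -128/3 (d(y, G) = -28 - (2/3 + (1/3)*6 + (1/3)*6**2) = -28 - (2/3 + 2 + (1/3)*36) = -28 - (2/3 + 2 + 12) = -28 - 1*44/3 = -28 - 44/3 = -128/3)
(4337 + 4239)*(d(-23, 35) + 4612) = (4337 + 4239)*(-128/3 + 4612) = 8576*(13708/3) = 117559808/3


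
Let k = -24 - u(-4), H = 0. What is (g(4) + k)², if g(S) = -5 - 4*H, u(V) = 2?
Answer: 961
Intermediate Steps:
g(S) = -5 (g(S) = -5 - 4*0 = -5 + 0 = -5)
k = -26 (k = -24 - 1*2 = -24 - 2 = -26)
(g(4) + k)² = (-5 - 26)² = (-31)² = 961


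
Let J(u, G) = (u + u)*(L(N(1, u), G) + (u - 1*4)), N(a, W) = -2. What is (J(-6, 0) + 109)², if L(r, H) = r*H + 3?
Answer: 37249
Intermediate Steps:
L(r, H) = 3 + H*r (L(r, H) = H*r + 3 = 3 + H*r)
J(u, G) = 2*u*(-1 + u - 2*G) (J(u, G) = (u + u)*((3 + G*(-2)) + (u - 1*4)) = (2*u)*((3 - 2*G) + (u - 4)) = (2*u)*((3 - 2*G) + (-4 + u)) = (2*u)*(-1 + u - 2*G) = 2*u*(-1 + u - 2*G))
(J(-6, 0) + 109)² = (2*(-6)*(-1 - 6 - 2*0) + 109)² = (2*(-6)*(-1 - 6 + 0) + 109)² = (2*(-6)*(-7) + 109)² = (84 + 109)² = 193² = 37249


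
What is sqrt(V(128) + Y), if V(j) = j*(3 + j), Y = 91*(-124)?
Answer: 2*sqrt(1371) ≈ 74.054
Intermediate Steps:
Y = -11284
sqrt(V(128) + Y) = sqrt(128*(3 + 128) - 11284) = sqrt(128*131 - 11284) = sqrt(16768 - 11284) = sqrt(5484) = 2*sqrt(1371)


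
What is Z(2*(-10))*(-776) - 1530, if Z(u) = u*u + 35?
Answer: -339090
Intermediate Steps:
Z(u) = 35 + u² (Z(u) = u² + 35 = 35 + u²)
Z(2*(-10))*(-776) - 1530 = (35 + (2*(-10))²)*(-776) - 1530 = (35 + (-20)²)*(-776) - 1530 = (35 + 400)*(-776) - 1530 = 435*(-776) - 1530 = -337560 - 1530 = -339090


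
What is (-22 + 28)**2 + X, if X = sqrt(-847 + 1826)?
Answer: 36 + sqrt(979) ≈ 67.289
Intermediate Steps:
X = sqrt(979) ≈ 31.289
(-22 + 28)**2 + X = (-22 + 28)**2 + sqrt(979) = 6**2 + sqrt(979) = 36 + sqrt(979)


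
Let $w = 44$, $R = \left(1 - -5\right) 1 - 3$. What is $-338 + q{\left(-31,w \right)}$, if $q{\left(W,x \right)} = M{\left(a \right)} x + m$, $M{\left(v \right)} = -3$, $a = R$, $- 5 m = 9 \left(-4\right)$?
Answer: $- \frac{2314}{5} \approx -462.8$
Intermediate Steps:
$R = 3$ ($R = \left(1 + 5\right) 1 - 3 = 6 \cdot 1 - 3 = 6 - 3 = 3$)
$m = \frac{36}{5}$ ($m = - \frac{9 \left(-4\right)}{5} = \left(- \frac{1}{5}\right) \left(-36\right) = \frac{36}{5} \approx 7.2$)
$a = 3$
$q{\left(W,x \right)} = \frac{36}{5} - 3 x$ ($q{\left(W,x \right)} = - 3 x + \frac{36}{5} = \frac{36}{5} - 3 x$)
$-338 + q{\left(-31,w \right)} = -338 + \left(\frac{36}{5} - 132\right) = -338 - \frac{624}{5} = - \frac{2314}{5}$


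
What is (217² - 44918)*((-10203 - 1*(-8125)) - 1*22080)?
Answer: -52447018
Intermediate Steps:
(217² - 44918)*((-10203 - 1*(-8125)) - 1*22080) = (47089 - 44918)*((-10203 + 8125) - 22080) = 2171*(-2078 - 22080) = 2171*(-24158) = -52447018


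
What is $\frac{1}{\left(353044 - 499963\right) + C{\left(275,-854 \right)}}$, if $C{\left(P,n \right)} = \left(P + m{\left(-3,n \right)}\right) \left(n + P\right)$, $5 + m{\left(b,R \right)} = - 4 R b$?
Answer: $\frac{1}{5630343} \approx 1.7761 \cdot 10^{-7}$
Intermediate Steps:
$m{\left(b,R \right)} = -5 - 4 R b$ ($m{\left(b,R \right)} = -5 + - 4 R b = -5 - 4 R b$)
$C{\left(P,n \right)} = \left(P + n\right) \left(-5 + P + 12 n\right)$ ($C{\left(P,n \right)} = \left(P - \left(5 + 4 n \left(-3\right)\right)\right) \left(n + P\right) = \left(P + \left(-5 + 12 n\right)\right) \left(P + n\right) = \left(-5 + P + 12 n\right) \left(P + n\right) = \left(P + n\right) \left(-5 + P + 12 n\right)$)
$\frac{1}{\left(353044 - 499963\right) + C{\left(275,-854 \right)}} = \frac{1}{\left(353044 - 499963\right) + \left(275^{2} + 275 \left(-854\right) - 275 \left(5 - -10248\right) - - 854 \left(5 - -10248\right)\right)} = \frac{1}{\left(353044 - 499963\right) - \left(159225 - 579 \left(5 + 10248\right)\right)} = \frac{1}{-146919 - \left(159225 - 5936487\right)} = \frac{1}{-146919 + \left(75625 - 234850 - 2819575 + 8756062\right)} = \frac{1}{-146919 + 5777262} = \frac{1}{5630343}$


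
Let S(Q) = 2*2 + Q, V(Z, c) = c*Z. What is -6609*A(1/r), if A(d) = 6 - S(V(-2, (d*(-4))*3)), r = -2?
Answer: -92526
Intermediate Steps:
V(Z, c) = Z*c
S(Q) = 4 + Q
A(d) = 2 - 24*d (A(d) = 6 - (4 - 2*d*(-4)*3) = 6 - (4 - 2*(-4*d)*3) = 6 - (4 - (-24)*d) = 6 - (4 + 24*d) = 6 + (-4 - 24*d) = 2 - 24*d)
-6609*A(1/r) = -6609*(2 - 24/(-2)) = -6609*(2 - 24*(-½)) = -6609*(2 + 12) = -6609*14 = -92526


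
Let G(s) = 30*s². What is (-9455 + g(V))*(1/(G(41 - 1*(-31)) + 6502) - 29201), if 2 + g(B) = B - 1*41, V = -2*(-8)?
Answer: 22430640159961/81011 ≈ 2.7688e+8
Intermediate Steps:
V = 16
g(B) = -43 + B (g(B) = -2 + (B - 1*41) = -2 + (B - 41) = -2 + (-41 + B) = -43 + B)
(-9455 + g(V))*(1/(G(41 - 1*(-31)) + 6502) - 29201) = (-9455 + (-43 + 16))*(1/(30*(41 - 1*(-31))² + 6502) - 29201) = (-9455 - 27)*(1/(30*(41 + 31)² + 6502) - 29201) = -9482*(1/(30*72² + 6502) - 29201) = -9482*(1/(30*5184 + 6502) - 29201) = -9482*(1/(155520 + 6502) - 29201) = -9482*(1/162022 - 29201) = -9482*(-4731204421/162022) = 22430640159961/81011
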